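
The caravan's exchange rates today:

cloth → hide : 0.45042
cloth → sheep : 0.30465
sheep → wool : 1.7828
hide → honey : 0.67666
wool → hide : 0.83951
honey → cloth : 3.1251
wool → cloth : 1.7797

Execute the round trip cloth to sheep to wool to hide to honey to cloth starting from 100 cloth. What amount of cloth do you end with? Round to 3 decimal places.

96.419

100 cloth × 0.30465 = 30.465 sheep
30.465 sheep × 1.7828 = 54.313002 wool
54.313002 wool × 0.83951 = 45.59630830902 hide
45.59630830902 hide × 0.67666 = 30.8531979803814732 honey
30.8531979803814732 honey × 3.1251 = 96.41932900849014189732 cloth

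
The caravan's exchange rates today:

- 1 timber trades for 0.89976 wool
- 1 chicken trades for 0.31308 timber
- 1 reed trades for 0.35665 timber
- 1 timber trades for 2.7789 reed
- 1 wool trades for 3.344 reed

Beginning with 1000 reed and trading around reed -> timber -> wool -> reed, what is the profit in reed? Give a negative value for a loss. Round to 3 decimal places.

73.088

1000 reed × 0.35665 = 356.65 timber
356.65 timber × 0.89976 = 320.899404 wool
320.899404 wool × 3.344 = 1073.087606976 reed
Net change: 1073.087606976 − 1000 = 73.087606976 reed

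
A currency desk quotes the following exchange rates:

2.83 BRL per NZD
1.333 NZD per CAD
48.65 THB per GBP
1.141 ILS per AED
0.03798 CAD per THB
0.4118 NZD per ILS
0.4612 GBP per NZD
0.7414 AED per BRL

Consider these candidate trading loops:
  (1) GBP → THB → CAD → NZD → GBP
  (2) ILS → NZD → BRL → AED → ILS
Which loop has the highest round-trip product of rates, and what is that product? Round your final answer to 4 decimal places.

(1) 48.65 × 0.03798 × 1.333 × 0.4612 = 1.13594
(2) 0.4118 × 2.83 × 0.7414 × 1.141 = 0.98585
Highest is cycle (1) at 1.1359 (>1, arbitrage).

1.1359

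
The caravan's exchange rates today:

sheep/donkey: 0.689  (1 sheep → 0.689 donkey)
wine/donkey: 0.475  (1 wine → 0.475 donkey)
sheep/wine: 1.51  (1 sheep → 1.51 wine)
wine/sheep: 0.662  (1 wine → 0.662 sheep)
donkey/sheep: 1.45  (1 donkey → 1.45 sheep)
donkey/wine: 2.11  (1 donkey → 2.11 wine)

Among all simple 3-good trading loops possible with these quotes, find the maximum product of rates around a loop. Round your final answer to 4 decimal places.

sheep→wine→donkey→sheep: 1.51 × 0.475 × 1.45 = 1.04001
sheep→donkey→wine→sheep: 0.689 × 2.11 × 0.662 = 0.96241
Maximum is sheep→wine→donkey→sheep at 1.0400; arbitrage exists.

1.0400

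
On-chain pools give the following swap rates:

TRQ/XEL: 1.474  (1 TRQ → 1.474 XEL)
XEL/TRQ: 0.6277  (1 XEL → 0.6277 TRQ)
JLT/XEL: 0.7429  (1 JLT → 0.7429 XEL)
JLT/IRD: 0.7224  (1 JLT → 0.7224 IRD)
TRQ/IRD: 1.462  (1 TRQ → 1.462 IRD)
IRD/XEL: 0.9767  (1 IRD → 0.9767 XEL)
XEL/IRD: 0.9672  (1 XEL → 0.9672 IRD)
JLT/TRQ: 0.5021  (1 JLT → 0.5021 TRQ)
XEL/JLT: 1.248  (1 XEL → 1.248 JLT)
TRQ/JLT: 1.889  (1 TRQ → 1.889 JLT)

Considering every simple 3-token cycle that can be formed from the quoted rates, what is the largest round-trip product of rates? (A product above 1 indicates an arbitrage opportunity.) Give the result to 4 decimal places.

JLT→TRQ→XEL→JLT: 0.5021 × 1.474 × 1.248 = 0.92364
IRD→XEL→TRQ→IRD: 0.9767 × 0.6277 × 1.462 = 0.89632
JLT→XEL→TRQ→JLT: 0.7429 × 0.6277 × 1.889 = 0.88088
JLT→IRD→XEL→JLT: 0.7224 × 0.9767 × 1.248 = 0.88055
Maximum is JLT→TRQ→XEL→JLT at 0.9236; no arbitrage — every cycle loses value.

0.9236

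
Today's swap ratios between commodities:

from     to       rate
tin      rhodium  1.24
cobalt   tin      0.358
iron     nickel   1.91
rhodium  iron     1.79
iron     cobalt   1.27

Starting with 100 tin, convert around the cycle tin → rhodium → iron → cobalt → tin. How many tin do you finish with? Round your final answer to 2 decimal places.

100 tin × 1.24 = 124 rhodium
124 rhodium × 1.79 = 221.96 iron
221.96 iron × 1.27 = 281.8892 cobalt
281.8892 cobalt × 0.358 = 100.9163336 tin

100.92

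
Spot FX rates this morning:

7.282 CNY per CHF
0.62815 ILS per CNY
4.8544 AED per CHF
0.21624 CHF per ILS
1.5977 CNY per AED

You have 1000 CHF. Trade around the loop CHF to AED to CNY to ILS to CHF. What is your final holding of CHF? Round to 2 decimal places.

1053.49

1000 CHF × 4.8544 = 4854.4 AED
4854.4 AED × 1.5977 = 7755.87488 CNY
7755.87488 CNY × 0.62815 = 4871.852805872 ILS
4871.852805872 ILS × 0.21624 = 1053.48945074176128 CHF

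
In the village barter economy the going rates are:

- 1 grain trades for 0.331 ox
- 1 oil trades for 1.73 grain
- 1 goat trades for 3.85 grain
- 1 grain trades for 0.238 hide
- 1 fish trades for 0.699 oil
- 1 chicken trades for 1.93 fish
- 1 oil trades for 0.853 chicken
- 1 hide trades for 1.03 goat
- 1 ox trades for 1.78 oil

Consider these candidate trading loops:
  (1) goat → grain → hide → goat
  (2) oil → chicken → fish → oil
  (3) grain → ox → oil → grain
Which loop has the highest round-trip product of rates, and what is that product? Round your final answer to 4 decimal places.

1.1508

(1) 3.85 × 0.238 × 1.03 = 0.94379
(2) 0.853 × 1.93 × 0.699 = 1.15076
(3) 0.331 × 1.78 × 1.73 = 1.01928
Highest is cycle (2) at 1.1508 (>1, arbitrage).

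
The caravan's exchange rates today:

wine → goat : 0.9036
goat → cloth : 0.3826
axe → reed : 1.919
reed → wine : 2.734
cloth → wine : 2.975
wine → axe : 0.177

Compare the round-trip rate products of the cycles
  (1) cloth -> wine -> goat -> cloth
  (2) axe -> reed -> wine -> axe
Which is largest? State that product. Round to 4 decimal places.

(1) 2.975 × 0.9036 × 0.3826 = 1.02851
(2) 1.919 × 2.734 × 0.177 = 0.92864
Highest is cycle (1) at 1.0285 (>1, arbitrage).

1.0285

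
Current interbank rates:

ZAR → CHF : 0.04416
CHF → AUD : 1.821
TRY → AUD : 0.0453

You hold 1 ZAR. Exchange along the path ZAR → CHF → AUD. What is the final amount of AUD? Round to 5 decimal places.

1 ZAR × 0.04416 = 0.04416 CHF
0.04416 CHF × 1.821 = 0.08041536 AUD

0.08042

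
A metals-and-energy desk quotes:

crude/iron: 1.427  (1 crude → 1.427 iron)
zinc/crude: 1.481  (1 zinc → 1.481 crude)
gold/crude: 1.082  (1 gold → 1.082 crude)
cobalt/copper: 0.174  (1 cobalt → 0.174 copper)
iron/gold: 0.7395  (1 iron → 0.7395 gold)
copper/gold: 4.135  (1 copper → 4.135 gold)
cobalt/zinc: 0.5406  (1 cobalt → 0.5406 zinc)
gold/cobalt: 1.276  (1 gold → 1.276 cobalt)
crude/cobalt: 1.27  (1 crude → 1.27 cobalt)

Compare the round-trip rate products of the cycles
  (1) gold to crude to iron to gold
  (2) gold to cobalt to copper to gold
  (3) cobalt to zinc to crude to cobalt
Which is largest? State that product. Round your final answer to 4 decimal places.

(1) 1.082 × 1.427 × 0.7395 = 1.14180
(2) 1.276 × 0.174 × 4.135 = 0.91807
(3) 0.5406 × 1.481 × 1.27 = 1.01680
Highest is cycle (1) at 1.1418 (>1, arbitrage).

1.1418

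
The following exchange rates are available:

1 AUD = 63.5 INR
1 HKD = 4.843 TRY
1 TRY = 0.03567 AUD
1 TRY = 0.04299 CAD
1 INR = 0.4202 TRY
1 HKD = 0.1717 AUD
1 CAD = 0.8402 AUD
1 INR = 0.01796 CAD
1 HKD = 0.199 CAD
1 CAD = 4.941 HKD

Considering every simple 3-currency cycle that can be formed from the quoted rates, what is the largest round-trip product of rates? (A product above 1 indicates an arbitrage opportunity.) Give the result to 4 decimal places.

TRY→CAD→HKD→TRY: 0.04299 × 4.941 × 4.843 = 1.02872
INR→CAD→AUD→INR: 0.01796 × 0.8402 × 63.5 = 0.95821
TRY→AUD→INR→TRY: 0.03567 × 63.5 × 0.4202 = 0.95177
Maximum is TRY→CAD→HKD→TRY at 1.0287; arbitrage exists.

1.0287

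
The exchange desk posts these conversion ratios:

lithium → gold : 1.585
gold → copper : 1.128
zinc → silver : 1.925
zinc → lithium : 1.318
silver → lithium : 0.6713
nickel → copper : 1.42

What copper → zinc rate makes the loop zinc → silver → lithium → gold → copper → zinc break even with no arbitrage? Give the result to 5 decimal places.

Known legs of the cycle: 1.925 × 0.6713 × 1.585 × 1.128 = 2.3103923997
For no arbitrage the full-cycle product must be 1, so the missing rate is 1 / 2.3103923997 ≈ 0.4328269.

0.43283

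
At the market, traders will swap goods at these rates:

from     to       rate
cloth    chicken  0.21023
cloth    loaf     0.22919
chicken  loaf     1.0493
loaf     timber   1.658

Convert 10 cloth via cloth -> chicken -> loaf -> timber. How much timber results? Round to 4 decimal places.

10 cloth × 0.21023 = 2.1023 chicken
2.1023 chicken × 1.0493 = 2.20594339 loaf
2.20594339 loaf × 1.658 = 3.65745414062 timber

3.6575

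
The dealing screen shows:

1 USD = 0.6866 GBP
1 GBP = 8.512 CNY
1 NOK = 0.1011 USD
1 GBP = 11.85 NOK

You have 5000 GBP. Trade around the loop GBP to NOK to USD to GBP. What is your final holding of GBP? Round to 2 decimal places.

4112.85

5000 GBP × 11.85 = 59250 NOK
59250 NOK × 0.1011 = 5990.175 USD
5990.175 USD × 0.6866 = 4112.854155 GBP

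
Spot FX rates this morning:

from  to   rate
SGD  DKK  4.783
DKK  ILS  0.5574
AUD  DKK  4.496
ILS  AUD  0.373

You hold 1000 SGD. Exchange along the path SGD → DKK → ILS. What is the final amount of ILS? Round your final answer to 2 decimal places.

1000 SGD × 4.783 = 4783 DKK
4783 DKK × 0.5574 = 2666.0442 ILS

2666.04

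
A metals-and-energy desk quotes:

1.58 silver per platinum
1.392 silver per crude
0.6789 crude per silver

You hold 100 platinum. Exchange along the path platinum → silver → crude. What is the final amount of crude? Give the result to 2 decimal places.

107.27

100 platinum × 1.58 = 158 silver
158 silver × 0.6789 = 107.2662 crude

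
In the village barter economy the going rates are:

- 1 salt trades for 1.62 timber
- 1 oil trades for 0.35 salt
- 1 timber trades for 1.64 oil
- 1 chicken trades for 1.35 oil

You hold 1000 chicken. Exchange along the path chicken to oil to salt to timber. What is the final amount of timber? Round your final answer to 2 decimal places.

1000 chicken × 1.35 = 1350 oil
1350 oil × 0.35 = 472.5 salt
472.5 salt × 1.62 = 765.45 timber

765.45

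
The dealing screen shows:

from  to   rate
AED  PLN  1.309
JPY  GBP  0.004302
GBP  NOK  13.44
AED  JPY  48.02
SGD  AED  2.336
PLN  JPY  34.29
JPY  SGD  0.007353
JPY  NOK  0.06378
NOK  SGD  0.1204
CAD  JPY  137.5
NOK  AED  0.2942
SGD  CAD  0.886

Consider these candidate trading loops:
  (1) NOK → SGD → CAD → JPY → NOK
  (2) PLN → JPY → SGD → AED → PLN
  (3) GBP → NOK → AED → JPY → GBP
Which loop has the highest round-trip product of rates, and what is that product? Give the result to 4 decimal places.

0.9355

(1) 0.1204 × 0.886 × 137.5 × 0.06378 = 0.93551
(2) 34.29 × 0.007353 × 2.336 × 1.309 = 0.77098
(3) 13.44 × 0.2942 × 48.02 × 0.004302 = 0.81684
Highest is cycle (1) at 0.9355 (≤1, no arbitrage).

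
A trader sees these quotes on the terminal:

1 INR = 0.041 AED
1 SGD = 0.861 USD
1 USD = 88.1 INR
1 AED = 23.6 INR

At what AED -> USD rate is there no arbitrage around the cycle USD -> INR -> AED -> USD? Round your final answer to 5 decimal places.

0.27685

Known legs of the cycle: 88.1 × 0.041 = 3.6121
For no arbitrage the full-cycle product must be 1, so the missing rate is 1 / 3.6121 ≈ 0.2768473.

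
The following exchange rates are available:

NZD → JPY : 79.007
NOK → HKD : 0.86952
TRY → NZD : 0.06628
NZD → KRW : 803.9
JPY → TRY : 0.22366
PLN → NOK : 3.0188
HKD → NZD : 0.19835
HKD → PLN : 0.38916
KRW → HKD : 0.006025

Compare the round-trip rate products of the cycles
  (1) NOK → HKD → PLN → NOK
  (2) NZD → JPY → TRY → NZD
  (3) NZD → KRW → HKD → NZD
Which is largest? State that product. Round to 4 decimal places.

1.1712

(1) 0.86952 × 0.38916 × 3.0188 = 1.02151
(2) 79.007 × 0.22366 × 0.06628 = 1.17121
(3) 803.9 × 0.006025 × 0.19835 = 0.96071
Highest is cycle (2) at 1.1712 (>1, arbitrage).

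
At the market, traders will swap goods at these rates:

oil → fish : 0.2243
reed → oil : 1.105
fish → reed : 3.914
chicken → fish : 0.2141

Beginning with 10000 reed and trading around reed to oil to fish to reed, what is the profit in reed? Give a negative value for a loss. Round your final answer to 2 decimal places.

10000 reed × 1.105 = 11050 oil
11050 oil × 0.2243 = 2478.515 fish
2478.515 fish × 3.914 = 9700.90771 reed
Net change: 9700.90771 − 10000 = -299.09229 reed

-299.09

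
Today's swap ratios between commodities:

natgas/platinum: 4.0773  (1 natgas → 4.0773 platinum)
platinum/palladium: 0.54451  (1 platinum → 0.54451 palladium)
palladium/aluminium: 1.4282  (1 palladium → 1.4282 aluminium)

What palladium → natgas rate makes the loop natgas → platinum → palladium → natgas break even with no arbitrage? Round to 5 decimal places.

0.45042

Known legs of the cycle: 4.0773 × 0.54451 = 2.220130623
For no arbitrage the full-cycle product must be 1, so the missing rate is 1 / 2.220130623 ≈ 0.4504239.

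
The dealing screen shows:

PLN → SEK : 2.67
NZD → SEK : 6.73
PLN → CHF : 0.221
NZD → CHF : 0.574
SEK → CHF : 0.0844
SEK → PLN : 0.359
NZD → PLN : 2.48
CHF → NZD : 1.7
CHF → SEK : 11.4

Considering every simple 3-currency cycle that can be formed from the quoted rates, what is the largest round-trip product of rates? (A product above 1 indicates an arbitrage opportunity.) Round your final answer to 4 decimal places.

NZD→SEK→CHF→NZD: 6.73 × 0.0844 × 1.7 = 0.96562
PLN→CHF→NZD→PLN: 0.221 × 1.7 × 2.48 = 0.93174
PLN→CHF→SEK→PLN: 0.221 × 11.4 × 0.359 = 0.90446
Maximum is NZD→SEK→CHF→NZD at 0.9656; no arbitrage — every cycle loses value.

0.9656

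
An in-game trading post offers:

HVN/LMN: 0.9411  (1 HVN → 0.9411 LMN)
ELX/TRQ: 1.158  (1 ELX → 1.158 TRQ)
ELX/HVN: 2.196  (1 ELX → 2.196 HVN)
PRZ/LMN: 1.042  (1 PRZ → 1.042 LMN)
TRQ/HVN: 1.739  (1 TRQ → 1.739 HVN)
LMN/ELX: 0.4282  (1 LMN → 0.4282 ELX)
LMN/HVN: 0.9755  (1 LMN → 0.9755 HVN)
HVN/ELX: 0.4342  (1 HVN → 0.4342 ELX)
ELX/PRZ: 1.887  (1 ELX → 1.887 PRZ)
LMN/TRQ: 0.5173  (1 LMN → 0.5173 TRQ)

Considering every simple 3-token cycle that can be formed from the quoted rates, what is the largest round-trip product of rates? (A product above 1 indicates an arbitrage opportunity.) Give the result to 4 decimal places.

ELX→HVN→LMN→ELX: 2.196 × 0.9411 × 0.4282 = 0.88494
ELX→TRQ→HVN→ELX: 1.158 × 1.739 × 0.4342 = 0.87438
TRQ→HVN→LMN→TRQ: 1.739 × 0.9411 × 0.5173 = 0.84660
PRZ→LMN→ELX→PRZ: 1.042 × 0.4282 × 1.887 = 0.84195
Maximum is ELX→HVN→LMN→ELX at 0.8849; no arbitrage — every cycle loses value.

0.8849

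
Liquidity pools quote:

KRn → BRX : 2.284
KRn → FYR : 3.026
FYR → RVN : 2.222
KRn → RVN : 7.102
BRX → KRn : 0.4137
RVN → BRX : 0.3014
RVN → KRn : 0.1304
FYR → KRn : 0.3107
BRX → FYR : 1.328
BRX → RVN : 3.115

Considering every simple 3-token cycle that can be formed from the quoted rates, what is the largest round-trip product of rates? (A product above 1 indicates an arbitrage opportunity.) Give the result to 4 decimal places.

0.9424

KRn→BRX→FYR→KRn: 2.284 × 1.328 × 0.3107 = 0.94240
RVN→KRn→BRX→RVN: 0.1304 × 2.284 × 3.115 = 0.92775
RVN→BRX→FYR→RVN: 0.3014 × 1.328 × 2.222 = 0.88938
RVN→BRX→KRn→RVN: 0.3014 × 0.4137 × 7.102 = 0.88554
RVN→KRn→FYR→RVN: 0.1304 × 3.026 × 2.222 = 0.87678
Maximum is KRn→BRX→FYR→KRn at 0.9424; no arbitrage — every cycle loses value.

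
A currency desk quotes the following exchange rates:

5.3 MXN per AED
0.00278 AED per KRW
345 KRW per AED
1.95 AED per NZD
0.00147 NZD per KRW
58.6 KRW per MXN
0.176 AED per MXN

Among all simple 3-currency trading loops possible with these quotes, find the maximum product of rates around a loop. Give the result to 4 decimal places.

0.9889

NZD→AED→KRW→NZD: 1.95 × 345 × 0.00147 = 0.98894
MXN→KRW→AED→MXN: 58.6 × 0.00278 × 5.3 = 0.86341
Maximum is NZD→AED→KRW→NZD at 0.9889; no arbitrage — every cycle loses value.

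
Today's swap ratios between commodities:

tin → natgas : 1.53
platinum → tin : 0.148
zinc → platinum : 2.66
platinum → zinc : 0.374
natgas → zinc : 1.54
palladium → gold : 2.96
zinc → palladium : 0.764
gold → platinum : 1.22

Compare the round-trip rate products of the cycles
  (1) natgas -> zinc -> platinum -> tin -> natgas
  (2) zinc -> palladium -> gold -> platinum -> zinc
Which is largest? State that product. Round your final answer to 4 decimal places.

1.0318

(1) 1.54 × 2.66 × 0.148 × 1.53 = 0.92759
(2) 0.764 × 2.96 × 1.22 × 0.374 = 1.03185
Highest is cycle (2) at 1.0318 (>1, arbitrage).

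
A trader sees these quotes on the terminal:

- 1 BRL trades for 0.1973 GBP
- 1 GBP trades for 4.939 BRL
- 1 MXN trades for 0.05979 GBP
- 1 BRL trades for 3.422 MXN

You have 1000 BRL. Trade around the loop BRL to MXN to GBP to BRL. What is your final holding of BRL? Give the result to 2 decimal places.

1010.53

1000 BRL × 3.422 = 3422 MXN
3422 MXN × 0.05979 = 204.60138 GBP
204.60138 GBP × 4.939 = 1010.52621582 BRL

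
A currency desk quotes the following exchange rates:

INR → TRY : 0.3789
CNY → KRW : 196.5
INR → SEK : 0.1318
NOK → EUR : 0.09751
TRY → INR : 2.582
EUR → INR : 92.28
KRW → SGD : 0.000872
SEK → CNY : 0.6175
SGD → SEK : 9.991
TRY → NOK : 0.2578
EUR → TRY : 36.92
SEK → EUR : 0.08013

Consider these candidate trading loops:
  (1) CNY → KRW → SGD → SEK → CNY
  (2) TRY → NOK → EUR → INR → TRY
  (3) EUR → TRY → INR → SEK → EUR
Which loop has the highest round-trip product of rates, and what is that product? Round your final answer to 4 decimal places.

(1) 196.5 × 0.000872 × 9.991 × 0.6175 = 1.05712
(2) 0.2578 × 0.09751 × 92.28 × 0.3789 = 0.87895
(3) 36.92 × 2.582 × 0.1318 × 0.08013 = 1.00677
Highest is cycle (1) at 1.0571 (>1, arbitrage).

1.0571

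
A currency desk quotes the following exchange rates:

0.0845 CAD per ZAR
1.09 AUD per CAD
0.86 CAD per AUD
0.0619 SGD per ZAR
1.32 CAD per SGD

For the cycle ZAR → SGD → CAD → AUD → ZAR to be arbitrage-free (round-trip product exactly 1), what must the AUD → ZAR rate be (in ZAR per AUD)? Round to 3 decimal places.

11.228

Known legs of the cycle: 0.0619 × 1.32 × 1.09 = 0.08906172
For no arbitrage the full-cycle product must be 1, so the missing rate is 1 / 0.08906172 ≈ 11.22817.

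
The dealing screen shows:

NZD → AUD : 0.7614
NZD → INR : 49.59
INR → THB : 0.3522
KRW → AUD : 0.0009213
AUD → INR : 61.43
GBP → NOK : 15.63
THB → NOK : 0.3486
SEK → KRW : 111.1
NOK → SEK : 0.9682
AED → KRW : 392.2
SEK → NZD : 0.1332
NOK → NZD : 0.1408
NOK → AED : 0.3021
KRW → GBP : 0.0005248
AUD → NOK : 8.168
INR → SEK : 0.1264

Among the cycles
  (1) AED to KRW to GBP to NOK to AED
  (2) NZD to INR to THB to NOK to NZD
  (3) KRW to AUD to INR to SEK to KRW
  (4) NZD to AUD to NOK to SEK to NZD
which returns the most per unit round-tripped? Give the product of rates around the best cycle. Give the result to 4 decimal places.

(1) 392.2 × 0.0005248 × 15.63 × 0.3021 = 0.97188
(2) 49.59 × 0.3522 × 0.3486 × 0.1408 = 0.85726
(3) 0.0009213 × 61.43 × 0.1264 × 111.1 = 0.79477
(4) 0.7614 × 8.168 × 0.9682 × 0.1332 = 0.80204
Highest is cycle (1) at 0.9719 (≤1, no arbitrage).

0.9719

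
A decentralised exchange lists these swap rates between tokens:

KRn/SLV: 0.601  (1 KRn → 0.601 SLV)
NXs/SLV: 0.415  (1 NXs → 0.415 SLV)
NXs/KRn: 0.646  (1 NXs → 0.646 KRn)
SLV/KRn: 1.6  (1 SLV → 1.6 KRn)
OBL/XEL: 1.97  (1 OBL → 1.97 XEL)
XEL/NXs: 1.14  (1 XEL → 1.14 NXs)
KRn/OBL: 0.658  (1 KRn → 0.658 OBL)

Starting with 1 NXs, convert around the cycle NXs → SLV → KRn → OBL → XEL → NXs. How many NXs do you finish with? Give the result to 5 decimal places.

0.98122

1 NXs × 0.415 = 0.415 SLV
0.415 SLV × 1.6 = 0.664 KRn
0.664 KRn × 0.658 = 0.436912 OBL
0.436912 OBL × 1.97 = 0.86071664 XEL
0.86071664 XEL × 1.14 = 0.9812169696 NXs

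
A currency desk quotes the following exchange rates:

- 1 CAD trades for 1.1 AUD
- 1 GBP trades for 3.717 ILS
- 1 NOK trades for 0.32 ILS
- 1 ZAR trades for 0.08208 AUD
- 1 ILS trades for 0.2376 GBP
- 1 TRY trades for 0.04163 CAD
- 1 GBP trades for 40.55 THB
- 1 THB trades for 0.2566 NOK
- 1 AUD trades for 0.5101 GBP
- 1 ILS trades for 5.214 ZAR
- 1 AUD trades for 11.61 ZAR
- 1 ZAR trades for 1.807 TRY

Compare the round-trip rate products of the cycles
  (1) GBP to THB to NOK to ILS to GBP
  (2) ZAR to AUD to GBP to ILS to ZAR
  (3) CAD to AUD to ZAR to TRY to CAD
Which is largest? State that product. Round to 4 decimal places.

0.9607

(1) 40.55 × 0.2566 × 0.32 × 0.2376 = 0.79112
(2) 0.08208 × 0.5101 × 3.717 × 5.214 = 0.81144
(3) 1.1 × 11.61 × 1.807 × 0.04163 = 0.96070
Highest is cycle (3) at 0.9607 (≤1, no arbitrage).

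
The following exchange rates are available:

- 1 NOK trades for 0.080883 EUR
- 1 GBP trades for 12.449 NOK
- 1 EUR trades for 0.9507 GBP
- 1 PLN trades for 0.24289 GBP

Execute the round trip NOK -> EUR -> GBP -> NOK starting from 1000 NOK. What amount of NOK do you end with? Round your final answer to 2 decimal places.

957.27

1000 NOK × 0.080883 = 80.883 EUR
80.883 EUR × 0.9507 = 76.8954681 GBP
76.8954681 GBP × 12.449 = 957.2716823769 NOK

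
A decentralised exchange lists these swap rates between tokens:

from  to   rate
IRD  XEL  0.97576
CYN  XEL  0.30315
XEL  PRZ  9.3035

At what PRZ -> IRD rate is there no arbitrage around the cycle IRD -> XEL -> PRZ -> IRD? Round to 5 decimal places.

0.11016

Known legs of the cycle: 0.97576 × 9.3035 = 9.07798316
For no arbitrage the full-cycle product must be 1, so the missing rate is 1 / 9.07798316 ≈ 0.1101566.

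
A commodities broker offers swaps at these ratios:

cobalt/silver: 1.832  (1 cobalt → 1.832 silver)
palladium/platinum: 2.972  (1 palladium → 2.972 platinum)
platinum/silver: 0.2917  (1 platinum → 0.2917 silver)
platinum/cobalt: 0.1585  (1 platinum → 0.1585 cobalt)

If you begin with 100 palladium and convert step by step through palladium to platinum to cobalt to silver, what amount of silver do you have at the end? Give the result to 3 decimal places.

100 palladium × 2.972 = 297.2 platinum
297.2 platinum × 0.1585 = 47.1062 cobalt
47.1062 cobalt × 1.832 = 86.2985584 silver

86.299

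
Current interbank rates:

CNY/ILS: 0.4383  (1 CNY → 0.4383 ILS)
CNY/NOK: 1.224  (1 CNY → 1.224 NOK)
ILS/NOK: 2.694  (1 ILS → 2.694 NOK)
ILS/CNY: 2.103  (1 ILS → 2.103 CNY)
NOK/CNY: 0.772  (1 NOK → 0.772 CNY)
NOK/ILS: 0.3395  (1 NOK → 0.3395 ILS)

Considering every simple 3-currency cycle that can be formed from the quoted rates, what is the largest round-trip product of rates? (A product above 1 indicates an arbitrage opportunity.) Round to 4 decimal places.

0.9116

ILS→NOK→CNY→ILS: 2.694 × 0.772 × 0.4383 = 0.91156
ILS→CNY→NOK→ILS: 2.103 × 1.224 × 0.3395 = 0.87390
Maximum is ILS→NOK→CNY→ILS at 0.9116; no arbitrage — every cycle loses value.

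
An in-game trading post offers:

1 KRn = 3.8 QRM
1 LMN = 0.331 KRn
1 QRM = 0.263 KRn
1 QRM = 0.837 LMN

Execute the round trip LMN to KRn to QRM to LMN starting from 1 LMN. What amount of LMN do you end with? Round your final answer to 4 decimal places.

1.0528

1 LMN × 0.331 = 0.331 KRn
0.331 KRn × 3.8 = 1.2578 QRM
1.2578 QRM × 0.837 = 1.0527786 LMN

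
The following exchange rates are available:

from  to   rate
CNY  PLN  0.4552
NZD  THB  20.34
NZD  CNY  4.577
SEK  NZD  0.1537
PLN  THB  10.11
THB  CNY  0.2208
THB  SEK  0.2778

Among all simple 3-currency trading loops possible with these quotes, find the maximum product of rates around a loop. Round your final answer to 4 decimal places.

CNY→PLN→THB→CNY: 0.4552 × 10.11 × 0.2208 = 1.01614
THB→SEK→NZD→THB: 0.2778 × 0.1537 × 20.34 = 0.86847
Maximum is CNY→PLN→THB→CNY at 1.0161; arbitrage exists.

1.0161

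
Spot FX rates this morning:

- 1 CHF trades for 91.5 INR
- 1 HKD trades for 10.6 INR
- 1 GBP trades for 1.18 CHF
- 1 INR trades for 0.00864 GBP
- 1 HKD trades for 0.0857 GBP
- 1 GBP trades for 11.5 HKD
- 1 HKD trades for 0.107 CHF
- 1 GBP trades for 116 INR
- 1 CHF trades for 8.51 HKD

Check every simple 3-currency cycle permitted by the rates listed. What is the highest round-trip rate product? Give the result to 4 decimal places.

1.0532

GBP→HKD→INR→GBP: 11.5 × 10.6 × 0.00864 = 1.05322
GBP→CHF→INR→GBP: 1.18 × 91.5 × 0.00864 = 0.93286
GBP→CHF→HKD→GBP: 1.18 × 8.51 × 0.0857 = 0.86058
Maximum is GBP→HKD→INR→GBP at 1.0532; arbitrage exists.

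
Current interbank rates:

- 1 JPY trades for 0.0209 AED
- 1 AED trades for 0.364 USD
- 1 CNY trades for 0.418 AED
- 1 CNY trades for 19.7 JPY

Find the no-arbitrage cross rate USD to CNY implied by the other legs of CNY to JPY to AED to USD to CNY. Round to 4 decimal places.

6.6725

Known legs of the cycle: 19.7 × 0.0209 × 0.364 = 0.14986972
For no arbitrage the full-cycle product must be 1, so the missing rate is 1 / 0.14986972 ≈ 6.672462.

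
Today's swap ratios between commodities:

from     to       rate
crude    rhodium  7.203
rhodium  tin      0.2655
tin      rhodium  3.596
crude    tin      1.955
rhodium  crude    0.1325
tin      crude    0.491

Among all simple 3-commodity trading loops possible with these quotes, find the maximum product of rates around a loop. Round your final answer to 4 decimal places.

tin→crude→rhodium→tin: 0.491 × 7.203 × 0.2655 = 0.93899
tin→rhodium→crude→tin: 3.596 × 0.1325 × 1.955 = 0.93150
Maximum is tin→crude→rhodium→tin at 0.9390; no arbitrage — every cycle loses value.

0.9390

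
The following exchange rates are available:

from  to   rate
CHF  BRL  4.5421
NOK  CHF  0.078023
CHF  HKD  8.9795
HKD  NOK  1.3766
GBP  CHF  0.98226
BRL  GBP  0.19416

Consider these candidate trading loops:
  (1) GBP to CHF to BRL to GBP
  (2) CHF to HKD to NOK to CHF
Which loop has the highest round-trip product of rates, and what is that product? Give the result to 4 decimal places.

0.9645

(1) 0.98226 × 4.5421 × 0.19416 = 0.86625
(2) 8.9795 × 1.3766 × 0.078023 = 0.96446
Highest is cycle (2) at 0.9645 (≤1, no arbitrage).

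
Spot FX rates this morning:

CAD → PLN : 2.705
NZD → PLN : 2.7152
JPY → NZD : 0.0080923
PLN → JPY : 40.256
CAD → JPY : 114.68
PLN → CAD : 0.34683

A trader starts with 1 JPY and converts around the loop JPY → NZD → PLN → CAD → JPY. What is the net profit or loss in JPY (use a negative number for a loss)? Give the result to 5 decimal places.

-0.12607

1 JPY × 0.0080923 = 0.0080923 NZD
0.0080923 NZD × 2.7152 = 0.02197221296 PLN
0.02197221296 PLN × 0.34683 = 0.0076206226209168 CAD
0.0076206226209168 CAD × 114.68 = 0.873933002166738624 JPY
Net change: 0.873933002166738624 − 1 = -0.126066997833261376 JPY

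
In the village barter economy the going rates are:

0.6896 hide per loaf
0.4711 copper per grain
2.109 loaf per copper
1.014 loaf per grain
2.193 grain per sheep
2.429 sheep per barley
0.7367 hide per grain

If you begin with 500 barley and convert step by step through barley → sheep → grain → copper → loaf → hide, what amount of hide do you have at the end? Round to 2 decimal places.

500 barley × 2.429 = 1214.5 sheep
1214.5 sheep × 2.193 = 2663.3985 grain
2663.3985 grain × 0.4711 = 1254.72703335 copper
1254.72703335 copper × 2.109 = 2646.21931333515 loaf
2646.21931333515 loaf × 0.6896 = 1824.83283847591944 hide

1824.83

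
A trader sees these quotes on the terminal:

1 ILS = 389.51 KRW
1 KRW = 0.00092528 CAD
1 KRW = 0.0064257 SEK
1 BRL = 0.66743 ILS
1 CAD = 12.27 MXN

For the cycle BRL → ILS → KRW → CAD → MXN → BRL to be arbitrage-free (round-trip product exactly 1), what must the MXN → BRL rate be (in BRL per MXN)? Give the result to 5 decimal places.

0.33881

Known legs of the cycle: 0.66743 × 389.51 × 0.00092528 × 12.27 = 2.95149514558726608
For no arbitrage the full-cycle product must be 1, so the missing rate is 1 / 2.95149514558726608 ≈ 0.3388113.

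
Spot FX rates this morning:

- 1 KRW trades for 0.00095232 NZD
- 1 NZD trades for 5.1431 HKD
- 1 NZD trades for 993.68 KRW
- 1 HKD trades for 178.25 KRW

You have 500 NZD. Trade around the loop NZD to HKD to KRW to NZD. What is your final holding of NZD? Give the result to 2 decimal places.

436.52

500 NZD × 5.1431 = 2571.55 HKD
2571.55 HKD × 178.25 = 458378.7875 KRW
458378.7875 KRW × 0.00095232 = 436.523286912 NZD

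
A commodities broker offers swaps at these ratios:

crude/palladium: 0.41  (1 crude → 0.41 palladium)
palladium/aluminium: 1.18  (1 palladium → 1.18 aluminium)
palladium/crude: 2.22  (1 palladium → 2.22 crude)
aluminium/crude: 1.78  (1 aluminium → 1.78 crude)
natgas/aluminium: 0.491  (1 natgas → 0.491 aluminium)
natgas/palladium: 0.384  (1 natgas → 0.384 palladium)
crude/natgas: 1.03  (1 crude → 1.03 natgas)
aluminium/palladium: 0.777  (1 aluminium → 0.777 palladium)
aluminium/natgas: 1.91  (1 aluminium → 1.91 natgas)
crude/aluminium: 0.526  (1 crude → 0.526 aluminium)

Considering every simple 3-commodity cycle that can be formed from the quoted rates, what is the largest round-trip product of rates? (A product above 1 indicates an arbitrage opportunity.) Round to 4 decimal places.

aluminium→palladium→crude→aluminium: 0.777 × 2.22 × 0.526 = 0.90732
aluminium→crude→natgas→aluminium: 1.78 × 1.03 × 0.491 = 0.90020
natgas→palladium→crude→natgas: 0.384 × 2.22 × 1.03 = 0.87805
aluminium→natgas→palladium→aluminium: 1.91 × 0.384 × 1.18 = 0.86546
aluminium→crude→palladium→aluminium: 1.78 × 0.41 × 1.18 = 0.86116
Maximum is aluminium→palladium→crude→aluminium at 0.9073; no arbitrage — every cycle loses value.

0.9073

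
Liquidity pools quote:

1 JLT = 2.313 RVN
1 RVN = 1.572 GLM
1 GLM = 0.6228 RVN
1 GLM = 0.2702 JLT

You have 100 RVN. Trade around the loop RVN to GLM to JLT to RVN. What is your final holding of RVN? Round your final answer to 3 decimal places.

100 RVN × 1.572 = 157.2 GLM
157.2 GLM × 0.2702 = 42.47544 JLT
42.47544 JLT × 2.313 = 98.24569272 RVN

98.246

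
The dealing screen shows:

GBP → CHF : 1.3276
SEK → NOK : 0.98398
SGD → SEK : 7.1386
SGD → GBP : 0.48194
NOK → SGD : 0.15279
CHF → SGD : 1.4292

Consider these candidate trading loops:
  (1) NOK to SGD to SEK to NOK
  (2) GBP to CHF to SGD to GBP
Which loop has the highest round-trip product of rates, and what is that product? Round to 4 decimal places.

1.0732

(1) 0.15279 × 7.1386 × 0.98398 = 1.07323
(2) 1.3276 × 1.4292 × 0.48194 = 0.91444
Highest is cycle (1) at 1.0732 (>1, arbitrage).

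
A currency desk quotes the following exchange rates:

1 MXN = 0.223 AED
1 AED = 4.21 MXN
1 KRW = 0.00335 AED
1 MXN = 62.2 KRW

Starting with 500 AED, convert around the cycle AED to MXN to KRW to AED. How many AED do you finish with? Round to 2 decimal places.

500 AED × 4.21 = 2105 MXN
2105 MXN × 62.2 = 130931 KRW
130931 KRW × 0.00335 = 438.61885 AED

438.62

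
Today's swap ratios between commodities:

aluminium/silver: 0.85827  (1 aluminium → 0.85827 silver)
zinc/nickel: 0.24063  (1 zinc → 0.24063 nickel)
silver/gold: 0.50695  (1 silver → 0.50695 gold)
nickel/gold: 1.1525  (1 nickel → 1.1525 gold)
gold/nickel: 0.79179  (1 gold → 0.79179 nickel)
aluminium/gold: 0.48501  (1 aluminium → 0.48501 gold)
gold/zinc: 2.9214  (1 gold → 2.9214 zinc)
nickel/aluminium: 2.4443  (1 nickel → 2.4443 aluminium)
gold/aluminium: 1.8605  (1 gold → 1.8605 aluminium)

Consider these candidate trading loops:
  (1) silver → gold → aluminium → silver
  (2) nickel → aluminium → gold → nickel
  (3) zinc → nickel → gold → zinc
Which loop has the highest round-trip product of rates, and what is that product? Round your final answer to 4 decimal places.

(1) 0.50695 × 1.8605 × 0.85827 = 0.80950
(2) 2.4443 × 0.48501 × 0.79179 = 0.93867
(3) 0.24063 × 1.1525 × 2.9214 = 0.81018
Highest is cycle (2) at 0.9387 (≤1, no arbitrage).

0.9387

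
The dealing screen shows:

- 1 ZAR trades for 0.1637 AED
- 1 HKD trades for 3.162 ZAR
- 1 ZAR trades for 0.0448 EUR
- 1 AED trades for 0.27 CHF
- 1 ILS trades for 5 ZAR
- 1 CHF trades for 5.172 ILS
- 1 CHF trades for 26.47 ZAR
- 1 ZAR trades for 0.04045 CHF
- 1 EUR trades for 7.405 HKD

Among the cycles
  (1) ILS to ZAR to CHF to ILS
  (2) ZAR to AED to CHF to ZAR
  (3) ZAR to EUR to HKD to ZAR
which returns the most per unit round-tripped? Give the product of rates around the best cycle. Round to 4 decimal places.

(1) 5 × 0.04045 × 5.172 = 1.04604
(2) 0.1637 × 0.27 × 26.47 = 1.16995
(3) 0.0448 × 7.405 × 3.162 = 1.04897
Highest is cycle (2) at 1.1699 (>1, arbitrage).

1.1699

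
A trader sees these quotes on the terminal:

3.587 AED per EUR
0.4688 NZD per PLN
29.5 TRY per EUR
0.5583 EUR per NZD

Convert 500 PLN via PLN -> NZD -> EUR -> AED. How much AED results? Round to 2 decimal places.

500 PLN × 0.4688 = 234.4 NZD
234.4 NZD × 0.5583 = 130.86552 EUR
130.86552 EUR × 3.587 = 469.41462024 AED

469.41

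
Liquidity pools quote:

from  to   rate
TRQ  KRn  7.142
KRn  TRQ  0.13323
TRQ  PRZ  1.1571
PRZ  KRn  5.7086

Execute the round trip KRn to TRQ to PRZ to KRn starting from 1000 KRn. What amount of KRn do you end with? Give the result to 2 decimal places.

1000 KRn × 0.13323 = 133.23 TRQ
133.23 TRQ × 1.1571 = 154.160433 PRZ
154.160433 PRZ × 5.7086 = 880.0402478238 KRn

880.04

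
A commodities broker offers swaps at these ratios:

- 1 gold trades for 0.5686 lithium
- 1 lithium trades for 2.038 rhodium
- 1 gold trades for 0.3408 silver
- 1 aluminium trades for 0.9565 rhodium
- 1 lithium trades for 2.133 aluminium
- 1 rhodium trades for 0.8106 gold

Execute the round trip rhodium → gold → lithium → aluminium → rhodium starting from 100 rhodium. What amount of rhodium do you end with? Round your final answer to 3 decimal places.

100 rhodium × 0.8106 = 81.06 gold
81.06 gold × 0.5686 = 46.090716 lithium
46.090716 lithium × 2.133 = 98.311497228 aluminium
98.311497228 aluminium × 0.9565 = 94.034947098582 rhodium

94.035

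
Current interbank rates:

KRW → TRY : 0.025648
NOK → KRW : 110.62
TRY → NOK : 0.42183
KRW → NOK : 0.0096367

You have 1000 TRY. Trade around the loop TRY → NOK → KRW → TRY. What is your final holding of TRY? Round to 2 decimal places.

1000 TRY × 0.42183 = 421.83 NOK
421.83 NOK × 110.62 = 46662.8346 KRW
46662.8346 KRW × 0.025648 = 1196.8083818208 TRY

1196.81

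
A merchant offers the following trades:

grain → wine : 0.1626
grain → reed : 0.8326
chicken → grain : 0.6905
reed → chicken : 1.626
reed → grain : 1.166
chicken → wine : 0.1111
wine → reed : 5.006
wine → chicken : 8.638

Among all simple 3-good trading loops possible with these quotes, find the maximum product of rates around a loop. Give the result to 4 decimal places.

0.9698

wine→chicken→grain→wine: 8.638 × 0.6905 × 0.1626 = 0.96983
wine→reed→grain→wine: 5.006 × 1.166 × 0.1626 = 0.94910
reed→chicken→grain→reed: 1.626 × 0.6905 × 0.8326 = 0.93480
wine→reed→chicken→wine: 5.006 × 1.626 × 0.1111 = 0.90433
Maximum is wine→chicken→grain→wine at 0.9698; no arbitrage — every cycle loses value.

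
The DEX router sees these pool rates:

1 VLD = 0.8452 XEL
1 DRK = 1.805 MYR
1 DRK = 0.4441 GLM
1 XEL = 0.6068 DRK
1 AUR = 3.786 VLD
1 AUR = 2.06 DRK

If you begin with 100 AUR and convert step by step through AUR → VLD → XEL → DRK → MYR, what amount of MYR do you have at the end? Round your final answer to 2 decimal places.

350.48

100 AUR × 3.786 = 378.6 VLD
378.6 VLD × 0.8452 = 319.99272 XEL
319.99272 XEL × 0.6068 = 194.171582496 DRK
194.171582496 DRK × 1.805 = 350.47970640528 MYR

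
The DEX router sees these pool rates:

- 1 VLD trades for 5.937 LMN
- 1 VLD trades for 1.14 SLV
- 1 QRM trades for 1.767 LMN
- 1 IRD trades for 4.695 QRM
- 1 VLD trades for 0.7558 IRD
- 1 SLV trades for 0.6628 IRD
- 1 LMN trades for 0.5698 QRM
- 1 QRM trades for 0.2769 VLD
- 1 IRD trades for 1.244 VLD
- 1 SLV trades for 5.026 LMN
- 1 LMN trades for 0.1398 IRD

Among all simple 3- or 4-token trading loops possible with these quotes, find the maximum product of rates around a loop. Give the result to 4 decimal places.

1.1598

LMN→IRD→QRM→LMN: 0.1398 × 4.695 × 1.767 = 1.15979
VLD→LMN→IRD→QRM→VLD: 5.937 × 0.1398 × 4.695 × 0.2769 = 1.07903
VLD→LMN→IRD→VLD: 5.937 × 0.1398 × 1.244 = 1.03251
VLD→SLV→LMN→IRD→VLD: 1.14 × 5.026 × 0.1398 × 1.244 = 0.99645
VLD→IRD→QRM→VLD: 0.7558 × 4.695 × 0.2769 = 0.98257
VLD→SLV→IRD→QRM→VLD: 1.14 × 0.6628 × 4.695 × 0.2769 = 0.98230
VLD→SLV→IRD→VLD: 1.14 × 0.6628 × 1.244 = 0.93996
VLD→LMN→QRM→VLD: 5.937 × 0.5698 × 0.2769 = 0.93673
VLD→SLV→LMN→QRM→VLD: 1.14 × 5.026 × 0.5698 × 0.2769 = 0.90401
Maximum is LMN→IRD→QRM→LMN at 1.1598; arbitrage exists.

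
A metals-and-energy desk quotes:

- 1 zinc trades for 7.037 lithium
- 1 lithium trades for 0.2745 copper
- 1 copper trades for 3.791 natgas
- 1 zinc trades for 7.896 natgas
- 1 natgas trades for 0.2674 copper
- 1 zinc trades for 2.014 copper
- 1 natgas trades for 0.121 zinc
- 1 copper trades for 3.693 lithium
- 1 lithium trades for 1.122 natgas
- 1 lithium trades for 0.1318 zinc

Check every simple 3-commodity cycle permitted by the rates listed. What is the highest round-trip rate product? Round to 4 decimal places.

copper→lithium→natgas→copper: 3.693 × 1.122 × 0.2674 = 1.10798
copper→lithium→zinc→copper: 3.693 × 0.1318 × 2.014 = 0.98029
zinc→lithium→natgas→zinc: 7.037 × 1.122 × 0.121 = 0.95536
copper→natgas→zinc→copper: 3.791 × 0.121 × 2.014 = 0.92384
Maximum is copper→lithium→natgas→copper at 1.1080; arbitrage exists.

1.1080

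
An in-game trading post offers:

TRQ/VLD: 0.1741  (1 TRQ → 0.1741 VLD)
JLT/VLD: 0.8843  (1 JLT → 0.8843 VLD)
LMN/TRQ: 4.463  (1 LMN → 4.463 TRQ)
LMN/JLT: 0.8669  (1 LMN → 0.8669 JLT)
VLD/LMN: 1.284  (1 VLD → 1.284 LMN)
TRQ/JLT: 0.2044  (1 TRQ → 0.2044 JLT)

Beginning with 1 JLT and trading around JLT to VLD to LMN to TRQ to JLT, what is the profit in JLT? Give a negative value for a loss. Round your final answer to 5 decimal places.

0.03579

1 JLT × 0.8843 = 0.8843 VLD
0.8843 VLD × 1.284 = 1.1354412 LMN
1.1354412 LMN × 4.463 = 5.0674740756 TRQ
5.0674740756 TRQ × 0.2044 = 1.03579170105264 JLT
Net change: 1.03579170105264 − 1 = 0.03579170105264 JLT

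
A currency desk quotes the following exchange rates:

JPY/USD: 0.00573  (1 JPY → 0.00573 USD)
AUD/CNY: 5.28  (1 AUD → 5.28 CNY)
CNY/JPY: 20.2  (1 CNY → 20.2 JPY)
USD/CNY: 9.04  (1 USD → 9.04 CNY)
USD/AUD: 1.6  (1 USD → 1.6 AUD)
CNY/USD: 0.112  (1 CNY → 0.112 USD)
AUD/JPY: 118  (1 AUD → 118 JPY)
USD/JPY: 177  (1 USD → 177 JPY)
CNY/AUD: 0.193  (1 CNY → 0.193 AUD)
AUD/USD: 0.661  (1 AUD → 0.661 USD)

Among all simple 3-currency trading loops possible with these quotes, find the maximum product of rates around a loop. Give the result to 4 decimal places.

USD→CNY→AUD→USD: 9.04 × 0.193 × 0.661 = 1.15326
JPY→USD→AUD→JPY: 0.00573 × 1.6 × 118 = 1.08182
JPY→USD→CNY→JPY: 0.00573 × 9.04 × 20.2 = 1.04634
USD→AUD→CNY→USD: 1.6 × 5.28 × 0.112 = 0.94618
Maximum is USD→CNY→AUD→USD at 1.1533; arbitrage exists.

1.1533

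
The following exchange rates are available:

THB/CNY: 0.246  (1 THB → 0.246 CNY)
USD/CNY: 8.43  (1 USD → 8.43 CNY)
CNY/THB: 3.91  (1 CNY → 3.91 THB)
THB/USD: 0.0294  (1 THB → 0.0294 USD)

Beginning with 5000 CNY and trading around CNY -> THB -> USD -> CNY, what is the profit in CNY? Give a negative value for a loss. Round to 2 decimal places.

5000 CNY × 3.91 = 19550 THB
19550 THB × 0.0294 = 574.77 USD
574.77 USD × 8.43 = 4845.3111 CNY
Net change: 4845.3111 − 5000 = -154.6889 CNY

-154.69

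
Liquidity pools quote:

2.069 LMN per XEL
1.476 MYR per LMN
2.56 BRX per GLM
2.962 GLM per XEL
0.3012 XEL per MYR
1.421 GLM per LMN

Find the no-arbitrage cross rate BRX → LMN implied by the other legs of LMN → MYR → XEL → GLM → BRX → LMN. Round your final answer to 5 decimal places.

Known legs of the cycle: 1.476 × 0.3012 × 2.962 × 2.56 = 3.371058929664
For no arbitrage the full-cycle product must be 1, so the missing rate is 1 / 3.371058929664 ≈ 0.2966427.

0.29664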